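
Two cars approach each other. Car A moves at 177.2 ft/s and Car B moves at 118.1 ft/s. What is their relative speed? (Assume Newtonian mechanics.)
v_rel = v_A + v_B = 177.2 + 118.1 = 295.3 ft/s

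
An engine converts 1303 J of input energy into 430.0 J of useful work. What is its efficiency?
η = W_out/W_in = 430.0/1303 = 0.33 = 33.0%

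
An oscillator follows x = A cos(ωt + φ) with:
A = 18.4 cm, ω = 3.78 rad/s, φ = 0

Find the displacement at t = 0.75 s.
x = A cos(ωt + φ) = 18.4×cos(3.78×0.75 + 0) = -17.54 cm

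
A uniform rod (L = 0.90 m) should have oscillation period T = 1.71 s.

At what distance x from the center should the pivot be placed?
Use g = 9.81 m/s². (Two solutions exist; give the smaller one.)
T = 2π√((L²/12 + x²)/(gx)). Let c = T²g/(4π²) = 0.7266.
x² − cx + L²/12 = 0 → x = (c − √(c² − L²/3))/2 = 0.1094 m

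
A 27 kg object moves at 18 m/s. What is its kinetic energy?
KE = ½mv² = ½×27×18² = 4374.0 J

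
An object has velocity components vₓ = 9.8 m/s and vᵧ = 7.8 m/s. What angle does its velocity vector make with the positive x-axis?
θ = arctan(vᵧ/vₓ) = arctan(7.8/9.8) = 38.52°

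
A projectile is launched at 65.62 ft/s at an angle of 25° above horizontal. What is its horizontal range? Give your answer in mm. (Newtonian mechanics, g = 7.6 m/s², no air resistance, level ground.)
R = v₀² sin(2θ) / g (with unit conversion) = 40320.0 mm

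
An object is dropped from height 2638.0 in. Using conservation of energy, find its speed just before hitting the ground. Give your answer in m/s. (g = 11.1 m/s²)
mgh = ½mv² → v = √(2gh) = √(2×11.1×67.01) = 38.57 m/s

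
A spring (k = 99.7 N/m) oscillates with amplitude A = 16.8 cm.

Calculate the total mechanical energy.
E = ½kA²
E = ½kA² = ½×99.7×(0.168)² = 1.407 J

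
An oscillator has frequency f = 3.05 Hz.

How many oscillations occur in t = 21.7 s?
n = f×t = 3.05×21.7 = 66.18 oscillations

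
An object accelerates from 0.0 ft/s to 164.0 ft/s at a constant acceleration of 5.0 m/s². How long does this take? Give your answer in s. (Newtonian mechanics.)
t = (v - v₀)/a (with unit conversion) = 9.997 s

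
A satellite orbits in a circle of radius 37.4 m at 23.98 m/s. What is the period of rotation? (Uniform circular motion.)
T = 2πr/v = 2π×37.4/23.98 = 9.8 s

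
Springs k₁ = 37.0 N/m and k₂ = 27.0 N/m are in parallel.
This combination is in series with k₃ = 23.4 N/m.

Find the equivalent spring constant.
k₁₂ = k₁ + k₂ = 64 N/m (parallel)
1/k_eq = 1/k₁₂ + 1/k₃ → k_eq = 17.14 N/m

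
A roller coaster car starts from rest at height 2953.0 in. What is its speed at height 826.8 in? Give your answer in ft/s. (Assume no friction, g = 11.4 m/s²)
mgh₁ = ½mv₂² + mgh₂ → v₂ = √(2g(h₁−h₂)) = √(2×11.4×(75.01−21)) = 35.09 m/s = 115.1 ft/s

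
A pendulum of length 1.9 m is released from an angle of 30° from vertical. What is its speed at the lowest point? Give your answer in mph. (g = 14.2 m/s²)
h = L(1 − cosθ) = 1.9×(1 − cos30°) = 0.2546 m
v = √(2gh) = √(2×14.2×0.2546) = 2.689 m/s = 6.015 mph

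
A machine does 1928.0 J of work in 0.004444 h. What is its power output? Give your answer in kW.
P = W/t = 1928 J / 16 s = 120.5 W = 0.1205 kW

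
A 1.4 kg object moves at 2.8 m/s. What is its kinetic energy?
KE = ½mv² = ½×1.4×2.8² = 5.488 J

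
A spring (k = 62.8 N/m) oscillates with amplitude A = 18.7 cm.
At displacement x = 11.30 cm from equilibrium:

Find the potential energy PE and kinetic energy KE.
E_total = ½kA² = ½×62.8×(0.187)² = 1.098 J
PE = ½kx² = ½×62.8×(0.113)² = 0.4009 J
KE = E_total − PE = 0.6971 J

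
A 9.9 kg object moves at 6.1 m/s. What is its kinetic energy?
KE = ½mv² = ½×9.9×6.1² = 184.1895 J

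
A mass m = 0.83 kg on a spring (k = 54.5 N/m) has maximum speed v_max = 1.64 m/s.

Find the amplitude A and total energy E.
½mv²_max = ½kA² → A = v_max√(m/k) = 1.64×√(0.83/54.5) = 0.2024 m = 20.24 cm
E = ½mv²_max = ½×0.83×1.64² = 1.116 J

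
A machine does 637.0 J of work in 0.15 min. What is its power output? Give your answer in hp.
P = W/t = 637 J / 9 s = 70.78 W = 0.09491 hp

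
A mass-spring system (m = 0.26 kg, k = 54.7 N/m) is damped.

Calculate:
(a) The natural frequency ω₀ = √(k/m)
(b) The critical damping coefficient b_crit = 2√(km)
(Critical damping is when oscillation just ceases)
ω₀ = √(k/m) = √(54.7/0.26) = 14.5 rad/s
b_crit = 2√(km) = 2√(54.7×0.26) = 7.542 kg/s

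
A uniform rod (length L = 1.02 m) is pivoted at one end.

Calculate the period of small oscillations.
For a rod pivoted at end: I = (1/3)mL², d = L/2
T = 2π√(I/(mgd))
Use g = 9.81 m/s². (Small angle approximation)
I/m = (1/3)L² = 0.3468 m²; d = L/2 = 0.51 m
T = 2π√(I/(mgd)) = 2π√(0.3468/(9.81×0.51)) = 1.654 s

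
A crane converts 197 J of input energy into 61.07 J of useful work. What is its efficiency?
η = W_out/W_in = 61.07/197 = 0.31 = 31.0%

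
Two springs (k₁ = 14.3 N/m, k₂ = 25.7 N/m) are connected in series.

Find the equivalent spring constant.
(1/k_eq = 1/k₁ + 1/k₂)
1/k_eq = 1/14.3 + 1/25.7 = 0.10884; k_eq = 9.188 N/m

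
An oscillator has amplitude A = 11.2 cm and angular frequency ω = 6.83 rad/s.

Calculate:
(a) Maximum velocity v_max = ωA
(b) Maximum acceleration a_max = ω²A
v_max = ωA = 6.83×0.112 = 0.765 m/s
a_max = ω²A = 6.83²×0.112 = 5.225 m/s²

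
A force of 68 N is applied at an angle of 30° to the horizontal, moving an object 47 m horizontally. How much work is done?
W = Fd cosθ = 68×47×cos(30°) = 2767.8 J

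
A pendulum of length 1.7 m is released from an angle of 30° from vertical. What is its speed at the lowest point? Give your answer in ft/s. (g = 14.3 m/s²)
h = L(1 − cosθ) = 1.7×(1 − cos30°) = 0.2278 m
v = √(2gh) = √(2×14.3×0.2278) = 2.552 m/s = 8.373 ft/s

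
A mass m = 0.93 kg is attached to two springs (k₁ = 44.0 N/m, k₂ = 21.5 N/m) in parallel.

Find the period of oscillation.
k_eq = k₁+k₂ = 65.5 N/m
T = 2π√(m/k_eq) = 2π√(0.93/65.5) = 0.7487 s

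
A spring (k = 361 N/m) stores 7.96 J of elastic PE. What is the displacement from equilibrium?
PE = ½kx² → x = √(2PE/k) = √(2×7.96/361) = 0.21 m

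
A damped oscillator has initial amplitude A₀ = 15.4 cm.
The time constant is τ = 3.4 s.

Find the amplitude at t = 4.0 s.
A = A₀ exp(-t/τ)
A = A₀ exp(−t/τ) = 15.4×exp(−4.0/3.4) = 4.749 cm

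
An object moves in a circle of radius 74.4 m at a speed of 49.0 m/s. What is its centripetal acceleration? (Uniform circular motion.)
a_c = v²/r = 49.0²/74.4 = 2401/74.4 = 32.27 m/s²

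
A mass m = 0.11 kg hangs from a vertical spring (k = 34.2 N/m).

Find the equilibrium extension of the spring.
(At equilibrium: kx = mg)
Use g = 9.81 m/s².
x_eq = mg/k = 0.11×9.81/34.2 = 0.03155 m = 3.155 cm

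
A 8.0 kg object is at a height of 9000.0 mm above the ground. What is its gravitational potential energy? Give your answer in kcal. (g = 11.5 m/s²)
PE = mgh = 8 kg × 11.5 m/s² × 9 m = 828 J = 0.1979 kcal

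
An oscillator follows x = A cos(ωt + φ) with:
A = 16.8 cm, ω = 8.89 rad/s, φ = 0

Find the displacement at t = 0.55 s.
x = A cos(ωt + φ) = 16.8×cos(8.89×0.55 + 0) = 2.96 cm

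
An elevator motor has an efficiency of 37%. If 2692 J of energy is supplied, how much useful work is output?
W_out = η × W_in = 0.37 × 2692 = 996.04 J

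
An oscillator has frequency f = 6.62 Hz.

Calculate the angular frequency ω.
ω = 2πf = 2π×6.62 = 41.59 rad/s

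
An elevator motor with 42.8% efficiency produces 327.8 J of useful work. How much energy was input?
W_in = W_out/η = 327.8/0.428 = 765.89 J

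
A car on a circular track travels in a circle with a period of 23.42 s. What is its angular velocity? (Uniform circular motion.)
ω = 2π/T = 2π/23.42 = 0.2683 rad/s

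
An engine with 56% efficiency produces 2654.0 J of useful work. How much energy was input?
W_in = W_out/η = 2654.0/0.56 = 4739.3 J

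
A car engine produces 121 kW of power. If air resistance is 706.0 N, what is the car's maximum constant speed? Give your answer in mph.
P = Fv → v = P/F = 121000 W / 706 N = 171.4 m/s = 383.4 mph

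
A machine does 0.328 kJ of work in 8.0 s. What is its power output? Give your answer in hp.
P = W/t = 328 J / 8 s = 41 W = 0.05498 hp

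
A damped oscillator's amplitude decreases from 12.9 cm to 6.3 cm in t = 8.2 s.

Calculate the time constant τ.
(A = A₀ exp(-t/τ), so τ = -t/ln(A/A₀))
A/A₀ = 6.3/12.9 = 0.4884; ln(A/A₀) = -0.7167
τ = −t/ln(A/A₀) = −8.2/-0.7167 = 11.44 s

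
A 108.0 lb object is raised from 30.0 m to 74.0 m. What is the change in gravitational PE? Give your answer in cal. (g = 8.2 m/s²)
ΔPE = mg(h₂ − h₁) = 48.99 kg × 8.2 m/s² × (74 − 30) m = 1.767e+04 J = 4224.0 cal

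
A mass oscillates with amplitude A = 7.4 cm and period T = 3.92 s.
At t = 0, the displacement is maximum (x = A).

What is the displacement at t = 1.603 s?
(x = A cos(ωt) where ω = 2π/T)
ω = 2π/T = 2π/3.92 = 1.603 rad/s
x = A cos(ωt) = 7.4×cos(1.603×1.603) = -6.221 cm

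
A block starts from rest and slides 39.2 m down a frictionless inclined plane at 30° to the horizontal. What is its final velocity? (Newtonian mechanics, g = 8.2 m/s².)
a = g sin(θ) = 8.2 × sin(30°) = 4.1 m/s²
v = √(2ad) = √(2 × 4.1 × 39.2) = 17.93 m/s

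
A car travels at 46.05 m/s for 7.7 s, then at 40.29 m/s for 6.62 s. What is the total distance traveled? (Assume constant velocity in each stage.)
d₁ = v₁t₁ = 46.05 × 7.7 = 354.585 m
d₂ = v₂t₂ = 40.29 × 6.62 = 266.72 m
d_total = 354.585 + 266.72 = 621.3 m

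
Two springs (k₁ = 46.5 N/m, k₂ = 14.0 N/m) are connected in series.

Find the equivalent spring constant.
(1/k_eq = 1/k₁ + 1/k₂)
1/k_eq = 1/46.5 + 1/14.0 = 0.092934; k_eq = 10.76 N/m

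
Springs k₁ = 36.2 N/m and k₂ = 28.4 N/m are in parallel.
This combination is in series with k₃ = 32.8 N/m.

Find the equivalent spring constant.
k₁₂ = k₁ + k₂ = 64.6 N/m (parallel)
1/k_eq = 1/k₁₂ + 1/k₃ → k_eq = 21.75 N/m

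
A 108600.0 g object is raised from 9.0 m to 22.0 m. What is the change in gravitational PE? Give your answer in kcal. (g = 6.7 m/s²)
ΔPE = mg(h₂ − h₁) = 108.6 kg × 6.7 m/s² × (22 − 9) m = 9459 J = 2.261 kcal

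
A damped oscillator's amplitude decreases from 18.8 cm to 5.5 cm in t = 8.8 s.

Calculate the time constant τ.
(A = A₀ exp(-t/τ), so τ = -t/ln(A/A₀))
A/A₀ = 5.5/18.8 = 0.2926; ln(A/A₀) = -1.229
τ = −t/ln(A/A₀) = −8.8/-1.229 = 7.16 s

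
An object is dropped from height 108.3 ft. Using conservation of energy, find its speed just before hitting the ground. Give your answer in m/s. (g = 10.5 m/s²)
mgh = ½mv² → v = √(2gh) = √(2×10.5×33.01) = 26.33 m/s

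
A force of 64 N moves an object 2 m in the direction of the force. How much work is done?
W = Fd = 64×2 = 128.0 J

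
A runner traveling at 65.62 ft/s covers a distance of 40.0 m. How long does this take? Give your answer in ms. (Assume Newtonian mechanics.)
t = d/v (with unit conversion) = 2000.0 ms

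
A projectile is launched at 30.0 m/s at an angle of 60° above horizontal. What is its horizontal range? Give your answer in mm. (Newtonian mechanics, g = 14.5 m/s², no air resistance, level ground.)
R = v₀² sin(2θ) / g (with unit conversion) = 53750.0 mm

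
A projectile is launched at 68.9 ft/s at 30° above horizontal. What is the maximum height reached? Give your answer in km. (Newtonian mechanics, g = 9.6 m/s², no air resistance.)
H = v₀²sin²(θ)/(2g) (with unit conversion) = 0.005743 km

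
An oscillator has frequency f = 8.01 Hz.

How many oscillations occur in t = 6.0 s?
n = f×t = 8.01×6.0 = 48.06 oscillations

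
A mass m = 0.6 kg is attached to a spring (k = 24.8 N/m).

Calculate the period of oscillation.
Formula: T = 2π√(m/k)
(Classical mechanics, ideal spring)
T = 2π√(m/k) = 2π√(0.6/24.8) = 0.9773 s; f = 1/T = 1.023 Hz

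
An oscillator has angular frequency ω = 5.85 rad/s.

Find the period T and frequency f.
T = 2π/ω = 2π/5.85 = 1.074 s; f = ω/2π = 0.9311 Hz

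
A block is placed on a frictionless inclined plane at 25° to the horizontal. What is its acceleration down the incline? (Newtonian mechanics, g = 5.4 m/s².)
a = g sin(θ) = 5.4 × sin(25°) = 5.4 × 0.4226 = 2.28 m/s²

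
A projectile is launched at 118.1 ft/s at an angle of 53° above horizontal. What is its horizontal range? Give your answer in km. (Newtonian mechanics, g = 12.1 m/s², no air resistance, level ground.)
R = v₀² sin(2θ) / g (with unit conversion) = 0.1029 km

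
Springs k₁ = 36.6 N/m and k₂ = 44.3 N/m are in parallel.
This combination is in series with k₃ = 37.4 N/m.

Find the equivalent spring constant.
k₁₂ = k₁ + k₂ = 80.9 N/m (parallel)
1/k_eq = 1/k₁₂ + 1/k₃ → k_eq = 25.58 N/m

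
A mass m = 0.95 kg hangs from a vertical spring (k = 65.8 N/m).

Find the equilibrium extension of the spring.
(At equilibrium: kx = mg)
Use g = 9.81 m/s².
x_eq = mg/k = 0.95×9.81/65.8 = 0.1416 m = 14.16 cm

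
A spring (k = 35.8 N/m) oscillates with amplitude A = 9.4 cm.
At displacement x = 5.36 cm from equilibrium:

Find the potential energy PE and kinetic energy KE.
E_total = ½kA² = ½×35.8×(0.094)² = 0.1582 J
PE = ½kx² = ½×35.8×(0.0536)² = 0.05143 J
KE = E_total − PE = 0.1067 J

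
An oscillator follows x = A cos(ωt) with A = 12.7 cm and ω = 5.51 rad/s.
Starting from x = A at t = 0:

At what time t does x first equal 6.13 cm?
cos(ωt) = x/A = 6.13/12.7 = 0.4827
ωt = arccos(0.4827) = 1.067 rad
t = 1.067/5.51 = 0.1937 s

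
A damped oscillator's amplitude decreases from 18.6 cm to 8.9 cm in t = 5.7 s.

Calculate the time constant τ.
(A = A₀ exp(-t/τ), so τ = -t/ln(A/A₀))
A/A₀ = 8.9/18.6 = 0.4785; ln(A/A₀) = -0.7371
τ = −t/ln(A/A₀) = −5.7/-0.7371 = 7.733 s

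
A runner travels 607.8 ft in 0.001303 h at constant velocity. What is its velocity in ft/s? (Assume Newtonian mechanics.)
v = d/t (with unit conversion) = 129.6 ft/s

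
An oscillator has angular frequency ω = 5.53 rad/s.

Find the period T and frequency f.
T = 2π/ω = 2π/5.53 = 1.136 s; f = ω/2π = 0.8801 Hz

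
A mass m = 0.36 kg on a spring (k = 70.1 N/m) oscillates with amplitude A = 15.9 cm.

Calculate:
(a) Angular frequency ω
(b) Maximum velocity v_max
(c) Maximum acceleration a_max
ω = √(k/m) = √(70.1/0.36) = 13.95 rad/s
v_max = ωA = 13.95×0.159 = 2.219 m/s
a_max = ω²A = 13.95²×0.159 = 30.96 m/s²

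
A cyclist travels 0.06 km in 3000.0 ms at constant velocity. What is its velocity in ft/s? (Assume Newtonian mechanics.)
v = d/t (with unit conversion) = 65.62 ft/s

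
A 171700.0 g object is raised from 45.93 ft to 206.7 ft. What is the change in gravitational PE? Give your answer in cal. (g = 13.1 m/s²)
ΔPE = mg(h₂ − h₁) = 171.7 kg × 13.1 m/s² × (63 − 14) m = 1.102e+05 J = 26340.0 cal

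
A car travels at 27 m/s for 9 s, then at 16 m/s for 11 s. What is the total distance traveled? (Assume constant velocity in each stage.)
d₁ = v₁t₁ = 27 × 9 = 243 m
d₂ = v₂t₂ = 16 × 11 = 176 m
d_total = 243 + 176 = 419 m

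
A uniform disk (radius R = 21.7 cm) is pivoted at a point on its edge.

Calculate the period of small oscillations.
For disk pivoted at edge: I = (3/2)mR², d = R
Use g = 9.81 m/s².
I/m = (3/2)R² = 0.07063 m²; d = R = 0.217 m
T = 2π√((3/2)R²/(gR)) = 2π√(3R/(2g)) = 1.145 s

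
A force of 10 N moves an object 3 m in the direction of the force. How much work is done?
W = Fd = 10×3 = 30.0 J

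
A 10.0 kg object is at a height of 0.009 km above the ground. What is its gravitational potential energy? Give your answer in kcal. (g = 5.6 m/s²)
PE = mgh = 10 kg × 5.6 m/s² × 9 m = 504 J = 0.1205 kcal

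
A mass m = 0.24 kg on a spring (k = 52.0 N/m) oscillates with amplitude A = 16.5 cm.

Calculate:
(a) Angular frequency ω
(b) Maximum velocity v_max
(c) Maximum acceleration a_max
ω = √(k/m) = √(52.0/0.24) = 14.72 rad/s
v_max = ωA = 14.72×0.165 = 2.429 m/s
a_max = ω²A = 14.72²×0.165 = 35.75 m/s²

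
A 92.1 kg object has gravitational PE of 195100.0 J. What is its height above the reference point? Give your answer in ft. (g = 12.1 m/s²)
PE = mgh → h = PE/(mg) = 1.951e+05 J / (92.1 kg × 12.1 m/s²) = 175.1 m = 574.4 ft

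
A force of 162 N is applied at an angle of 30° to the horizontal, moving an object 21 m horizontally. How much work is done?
W = Fd cosθ = 162×21×cos(30°) = 2946.2 J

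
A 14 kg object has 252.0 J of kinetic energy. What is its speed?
KE = ½mv² → v = √(2KE/m) = √(2×252.0/14) = 6.0 m/s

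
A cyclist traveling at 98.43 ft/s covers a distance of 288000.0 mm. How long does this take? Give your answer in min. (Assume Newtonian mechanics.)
t = d/v (with unit conversion) = 0.16 min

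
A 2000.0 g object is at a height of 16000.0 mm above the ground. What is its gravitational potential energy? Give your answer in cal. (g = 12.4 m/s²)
PE = mgh = 2 kg × 12.4 m/s² × 16 m = 396.8 J = 94.84 cal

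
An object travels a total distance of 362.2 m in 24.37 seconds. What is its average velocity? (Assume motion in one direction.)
v_avg = Δd / Δt = 362.2 / 24.37 = 14.86 m/s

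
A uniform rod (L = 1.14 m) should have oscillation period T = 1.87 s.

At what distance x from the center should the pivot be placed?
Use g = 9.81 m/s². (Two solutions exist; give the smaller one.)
T = 2π√((L²/12 + x²)/(gx)). Let c = T²g/(4π²) = 0.8689.
x² − cx + L²/12 = 0 → x = (c − √(c² − L²/3))/2 = 0.1508 m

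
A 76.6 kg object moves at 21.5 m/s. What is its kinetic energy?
KE = ½mv² = ½×76.6×21.5² = 17704.17 J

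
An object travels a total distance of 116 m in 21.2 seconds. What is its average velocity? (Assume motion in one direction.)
v_avg = Δd / Δt = 116 / 21.2 = 5.47 m/s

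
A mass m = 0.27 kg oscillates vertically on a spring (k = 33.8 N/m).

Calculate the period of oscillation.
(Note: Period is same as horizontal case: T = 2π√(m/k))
T = 2π√(m/k) = 2π√(0.27/33.8) = 0.5616 s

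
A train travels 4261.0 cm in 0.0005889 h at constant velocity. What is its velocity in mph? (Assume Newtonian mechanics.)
v = d/t (with unit conversion) = 44.96 mph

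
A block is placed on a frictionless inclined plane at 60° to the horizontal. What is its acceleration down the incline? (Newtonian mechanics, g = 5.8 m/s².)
a = g sin(θ) = 5.8 × sin(60°) = 5.8 × 0.866 = 5.02 m/s²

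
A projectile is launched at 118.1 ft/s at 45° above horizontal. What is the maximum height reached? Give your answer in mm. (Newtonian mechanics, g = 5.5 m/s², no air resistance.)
H = v₀²sin²(θ)/(2g) (with unit conversion) = 58900.0 mm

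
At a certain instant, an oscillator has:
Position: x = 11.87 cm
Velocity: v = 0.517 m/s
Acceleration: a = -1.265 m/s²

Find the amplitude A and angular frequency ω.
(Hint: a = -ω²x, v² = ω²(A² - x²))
a = −ω²x → ω = √(|a|/x) = √(1.265/0.1187) = 3.265 rad/s
v² = ω²(A² − x²) → A = √(x² + v²/ω²) = √(0.1187² + 0.517²/3.265²) = 0.1979 m = 19.79 cm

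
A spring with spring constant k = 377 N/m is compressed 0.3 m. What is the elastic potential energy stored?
PE = ½kx² = ½×377×0.3² = 16.96 J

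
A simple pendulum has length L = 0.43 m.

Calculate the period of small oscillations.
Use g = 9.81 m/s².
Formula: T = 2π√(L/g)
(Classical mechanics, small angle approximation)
T = 2π√(L/g) = 2π√(0.43/9.81) = 1.315 s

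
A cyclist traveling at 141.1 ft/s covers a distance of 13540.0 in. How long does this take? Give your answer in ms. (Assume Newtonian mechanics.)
t = d/v (with unit conversion) = 7997.0 ms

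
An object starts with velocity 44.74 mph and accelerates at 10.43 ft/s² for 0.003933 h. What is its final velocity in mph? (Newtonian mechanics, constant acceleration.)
v = v₀ + at (with unit conversion) = 145.4 mph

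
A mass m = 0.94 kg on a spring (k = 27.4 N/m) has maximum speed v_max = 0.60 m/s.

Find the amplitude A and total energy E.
½mv²_max = ½kA² → A = v_max√(m/k) = 0.6×√(0.94/27.4) = 0.1111 m = 11.11 cm
E = ½mv²_max = ½×0.94×0.6² = 0.1692 J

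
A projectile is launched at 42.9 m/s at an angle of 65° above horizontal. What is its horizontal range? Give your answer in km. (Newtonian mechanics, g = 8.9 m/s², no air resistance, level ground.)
R = v₀² sin(2θ) / g (with unit conversion) = 0.1584 km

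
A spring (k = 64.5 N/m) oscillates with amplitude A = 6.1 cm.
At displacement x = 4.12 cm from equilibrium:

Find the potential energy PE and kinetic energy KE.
E_total = ½kA² = ½×64.5×(0.061)² = 0.12 J
PE = ½kx² = ½×64.5×(0.0412)² = 0.05474 J
KE = E_total − PE = 0.06526 J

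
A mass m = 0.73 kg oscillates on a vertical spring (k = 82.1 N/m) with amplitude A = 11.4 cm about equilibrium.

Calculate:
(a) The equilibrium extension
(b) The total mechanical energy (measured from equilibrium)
x_eq = mg/k = 0.73×9.81/82.1 = 0.08723 m = 8.723 cm
E = ½kA² = ½×82.1×(0.114)² = 0.5335 J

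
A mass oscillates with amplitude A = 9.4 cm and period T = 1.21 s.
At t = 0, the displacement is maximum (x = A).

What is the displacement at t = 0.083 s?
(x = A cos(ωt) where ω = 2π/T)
ω = 2π/T = 2π/1.21 = 5.193 rad/s
x = A cos(ωt) = 9.4×cos(5.193×0.083) = 8.54 cm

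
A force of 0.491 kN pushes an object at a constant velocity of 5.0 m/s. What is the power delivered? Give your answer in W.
P = Fv = 491 N × 5 m/s = 2455 W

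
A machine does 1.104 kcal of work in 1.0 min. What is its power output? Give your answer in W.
P = W/t = 4619 J / 60 s = 76.99 W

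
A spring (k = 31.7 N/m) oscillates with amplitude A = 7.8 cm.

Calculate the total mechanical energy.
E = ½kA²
E = ½kA² = ½×31.7×(0.078)² = 0.09643 J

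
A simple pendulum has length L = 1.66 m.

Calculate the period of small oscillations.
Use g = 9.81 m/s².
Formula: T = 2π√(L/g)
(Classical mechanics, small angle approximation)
T = 2π√(L/g) = 2π√(1.66/9.81) = 2.585 s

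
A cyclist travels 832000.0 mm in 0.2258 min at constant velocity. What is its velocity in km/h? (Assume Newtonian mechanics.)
v = d/t (with unit conversion) = 221.1 km/h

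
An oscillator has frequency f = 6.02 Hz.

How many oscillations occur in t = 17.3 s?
n = f×t = 6.02×17.3 = 104.1 oscillations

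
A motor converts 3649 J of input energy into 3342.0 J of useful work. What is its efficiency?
η = W_out/W_in = 3342.0/3649 = 0.9159 = 91.59%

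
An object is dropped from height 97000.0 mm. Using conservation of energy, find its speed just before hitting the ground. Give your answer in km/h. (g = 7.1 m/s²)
mgh = ½mv² → v = √(2gh) = √(2×7.1×97) = 37.11 m/s = 133.6 km/h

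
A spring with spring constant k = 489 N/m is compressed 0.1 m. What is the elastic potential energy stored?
PE = ½kx² = ½×489×0.1² = 2.445 J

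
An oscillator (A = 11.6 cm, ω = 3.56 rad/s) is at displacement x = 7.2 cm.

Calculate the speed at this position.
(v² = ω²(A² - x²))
v = ω√(A² − x²) = 3.56×√(0.116² − 0.072²) = 0.3238 m/s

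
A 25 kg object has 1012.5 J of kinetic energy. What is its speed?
KE = ½mv² → v = √(2KE/m) = √(2×1012.5/25) = 9.0 m/s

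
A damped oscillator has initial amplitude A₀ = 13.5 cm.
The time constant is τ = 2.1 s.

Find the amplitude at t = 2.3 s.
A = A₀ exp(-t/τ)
A = A₀ exp(−t/τ) = 13.5×exp(−2.3/2.1) = 4.515 cm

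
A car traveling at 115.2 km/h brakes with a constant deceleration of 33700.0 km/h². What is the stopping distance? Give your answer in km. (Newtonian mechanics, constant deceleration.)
d = v₀² / (2a) (with unit conversion) = 0.1969 km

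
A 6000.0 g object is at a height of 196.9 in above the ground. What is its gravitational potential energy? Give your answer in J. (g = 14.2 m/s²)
PE = mgh = 6 kg × 14.2 m/s² × 5.001 m = 426.1 J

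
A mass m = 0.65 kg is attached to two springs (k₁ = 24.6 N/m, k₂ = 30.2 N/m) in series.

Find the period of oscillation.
k_eq = k₁k₂/(k₁+k₂) = 13.56 N/m
T = 2π√(m/k_eq) = 2π√(0.65/13.56) = 1.376 s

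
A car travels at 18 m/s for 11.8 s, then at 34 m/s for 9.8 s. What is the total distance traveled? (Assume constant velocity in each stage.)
d₁ = v₁t₁ = 18 × 11.8 = 212.4 m
d₂ = v₂t₂ = 34 × 9.8 = 333.2 m
d_total = 212.4 + 333.2 = 545.6 m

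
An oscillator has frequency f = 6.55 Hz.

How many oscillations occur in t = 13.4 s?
n = f×t = 6.55×13.4 = 87.77 oscillations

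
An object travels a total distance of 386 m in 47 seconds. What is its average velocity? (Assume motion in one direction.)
v_avg = Δd / Δt = 386 / 47 = 8.21 m/s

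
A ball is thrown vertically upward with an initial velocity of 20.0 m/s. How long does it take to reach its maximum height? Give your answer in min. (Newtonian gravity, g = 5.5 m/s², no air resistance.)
t_up = v₀/g (with unit conversion) = 0.06061 min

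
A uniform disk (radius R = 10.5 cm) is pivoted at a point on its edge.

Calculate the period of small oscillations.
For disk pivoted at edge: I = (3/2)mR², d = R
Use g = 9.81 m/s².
I/m = (3/2)R² = 0.01654 m²; d = R = 0.105 m
T = 2π√((3/2)R²/(gR)) = 2π√(3R/(2g)) = 0.7961 s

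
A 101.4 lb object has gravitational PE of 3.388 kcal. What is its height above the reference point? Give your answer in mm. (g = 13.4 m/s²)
PE = mgh → h = PE/(mg) = 1.418e+04 J / (45.99 kg × 13.4 m/s²) = 23 m = 23000.0 mm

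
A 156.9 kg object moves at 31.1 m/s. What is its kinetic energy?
KE = ½mv² = ½×156.9×31.1² = 75877.62 J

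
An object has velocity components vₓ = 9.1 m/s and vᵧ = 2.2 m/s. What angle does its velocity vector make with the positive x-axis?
θ = arctan(vᵧ/vₓ) = arctan(2.2/9.1) = 13.59°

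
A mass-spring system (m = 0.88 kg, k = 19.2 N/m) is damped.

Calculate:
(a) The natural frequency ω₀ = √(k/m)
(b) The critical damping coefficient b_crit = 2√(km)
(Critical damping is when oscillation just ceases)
ω₀ = √(k/m) = √(19.2/0.88) = 4.671 rad/s
b_crit = 2√(km) = 2√(19.2×0.88) = 8.221 kg/s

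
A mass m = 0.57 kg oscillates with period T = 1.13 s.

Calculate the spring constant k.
T = 2π√(m/k) → k = m(2π/T)² = 0.57×(2π/1.13)² = 17.62 N/m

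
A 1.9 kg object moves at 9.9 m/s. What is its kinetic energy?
KE = ½mv² = ½×1.9×9.9² = 93.1095 J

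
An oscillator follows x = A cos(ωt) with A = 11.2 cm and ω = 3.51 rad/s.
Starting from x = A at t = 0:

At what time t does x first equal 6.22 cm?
cos(ωt) = x/A = 6.22/11.2 = 0.5554
ωt = arccos(0.5554) = 0.982 rad
t = 0.982/3.51 = 0.2798 s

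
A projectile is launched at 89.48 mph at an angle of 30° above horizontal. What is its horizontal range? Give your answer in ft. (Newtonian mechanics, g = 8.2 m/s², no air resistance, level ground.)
R = v₀² sin(2θ) / g (with unit conversion) = 554.4 ft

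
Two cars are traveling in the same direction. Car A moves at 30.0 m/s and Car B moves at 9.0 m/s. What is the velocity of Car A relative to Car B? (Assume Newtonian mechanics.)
v_rel = v_A - v_B = 30.0 - 9.0 = 21.0 m/s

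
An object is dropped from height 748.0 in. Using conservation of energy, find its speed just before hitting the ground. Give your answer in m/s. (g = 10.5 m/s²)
mgh = ½mv² → v = √(2gh) = √(2×10.5×19) = 19.97 m/s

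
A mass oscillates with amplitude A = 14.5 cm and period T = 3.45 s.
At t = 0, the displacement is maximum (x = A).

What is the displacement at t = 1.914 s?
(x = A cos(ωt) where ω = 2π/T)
ω = 2π/T = 2π/3.45 = 1.821 rad/s
x = A cos(ωt) = 14.5×cos(1.821×1.914) = -13.65 cm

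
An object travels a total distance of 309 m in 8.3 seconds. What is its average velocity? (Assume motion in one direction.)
v_avg = Δd / Δt = 309 / 8.3 = 37.23 m/s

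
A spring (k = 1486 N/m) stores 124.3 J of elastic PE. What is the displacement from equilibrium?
PE = ½kx² → x = √(2PE/k) = √(2×124.3/1486) = 0.409 m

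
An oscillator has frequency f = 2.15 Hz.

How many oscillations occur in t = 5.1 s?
n = f×t = 2.15×5.1 = 10.96 oscillations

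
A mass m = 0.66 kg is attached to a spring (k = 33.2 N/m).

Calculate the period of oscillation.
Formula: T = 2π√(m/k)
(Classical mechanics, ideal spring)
T = 2π√(m/k) = 2π√(0.66/33.2) = 0.8859 s; f = 1/T = 1.129 Hz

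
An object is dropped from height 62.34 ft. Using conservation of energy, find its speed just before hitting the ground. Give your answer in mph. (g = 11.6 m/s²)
mgh = ½mv² → v = √(2gh) = √(2×11.6×19) = 21 m/s = 46.97 mph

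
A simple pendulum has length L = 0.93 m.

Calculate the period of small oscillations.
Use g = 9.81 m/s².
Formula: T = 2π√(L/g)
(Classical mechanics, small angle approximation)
T = 2π√(L/g) = 2π√(0.93/9.81) = 1.935 s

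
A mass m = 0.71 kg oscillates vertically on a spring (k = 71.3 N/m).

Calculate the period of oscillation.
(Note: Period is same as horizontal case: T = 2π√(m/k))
T = 2π√(m/k) = 2π√(0.71/71.3) = 0.627 s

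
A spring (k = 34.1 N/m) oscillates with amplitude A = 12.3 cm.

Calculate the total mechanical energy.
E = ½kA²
E = ½kA² = ½×34.1×(0.123)² = 0.2579 J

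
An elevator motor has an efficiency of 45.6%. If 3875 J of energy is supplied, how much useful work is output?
W_out = η × W_in = 0.456 × 3875 = 1767.0 J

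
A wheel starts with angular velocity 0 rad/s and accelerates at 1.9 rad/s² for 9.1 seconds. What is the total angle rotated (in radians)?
θ = ω₀t + ½αt² = 0×9.1 + ½×1.9×9.1² = 78.67 rad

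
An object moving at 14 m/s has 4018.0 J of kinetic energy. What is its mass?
KE = ½mv² → m = 2KE/v² = 2×4018.0/14² = 41.0 kg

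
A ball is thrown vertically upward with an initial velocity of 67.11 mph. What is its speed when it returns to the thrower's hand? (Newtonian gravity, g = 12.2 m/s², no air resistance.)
By conservation of energy, the ball returns at the same speed = 67.11 mph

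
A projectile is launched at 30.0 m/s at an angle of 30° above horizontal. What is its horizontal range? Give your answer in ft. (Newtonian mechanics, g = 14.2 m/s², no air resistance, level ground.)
R = v₀² sin(2θ) / g (with unit conversion) = 180.1 ft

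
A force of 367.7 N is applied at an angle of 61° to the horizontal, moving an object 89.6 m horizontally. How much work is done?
W = Fd cosθ = 367.7×89.6×cos(61°) = 15972.0 J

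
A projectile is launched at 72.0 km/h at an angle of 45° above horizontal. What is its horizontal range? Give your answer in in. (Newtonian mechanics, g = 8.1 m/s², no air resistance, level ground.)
R = v₀² sin(2θ) / g (with unit conversion) = 1944.0 in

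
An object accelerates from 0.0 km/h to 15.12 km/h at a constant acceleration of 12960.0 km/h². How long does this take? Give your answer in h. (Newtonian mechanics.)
t = (v - v₀)/a (with unit conversion) = 0.001167 h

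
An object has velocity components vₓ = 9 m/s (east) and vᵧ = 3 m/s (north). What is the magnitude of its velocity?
|v| = √(vₓ² + vᵧ²) = √(9² + 3²) = √(90) = 9.49 m/s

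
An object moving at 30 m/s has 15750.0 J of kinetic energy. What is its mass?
KE = ½mv² → m = 2KE/v² = 2×15750.0/30² = 35.0 kg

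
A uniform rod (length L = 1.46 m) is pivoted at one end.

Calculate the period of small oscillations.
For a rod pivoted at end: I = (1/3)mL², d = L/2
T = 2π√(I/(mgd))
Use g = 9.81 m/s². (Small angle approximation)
I/m = (1/3)L² = 0.7105 m²; d = L/2 = 0.73 m
T = 2π√(I/(mgd)) = 2π√(0.7105/(9.81×0.73)) = 1.979 s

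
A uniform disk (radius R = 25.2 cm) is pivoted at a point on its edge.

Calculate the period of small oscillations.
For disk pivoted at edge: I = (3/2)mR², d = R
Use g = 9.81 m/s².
I/m = (3/2)R² = 0.09526 m²; d = R = 0.252 m
T = 2π√((3/2)R²/(gR)) = 2π√(3R/(2g)) = 1.233 s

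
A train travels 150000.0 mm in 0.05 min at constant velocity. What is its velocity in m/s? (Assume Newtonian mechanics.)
v = d/t (with unit conversion) = 50.0 m/s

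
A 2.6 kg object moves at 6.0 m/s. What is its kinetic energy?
KE = ½mv² = ½×2.6×6.0² = 46.8 J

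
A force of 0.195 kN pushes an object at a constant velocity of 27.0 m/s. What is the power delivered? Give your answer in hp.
P = Fv = 195 N × 27 m/s = 5265 W = 7.06 hp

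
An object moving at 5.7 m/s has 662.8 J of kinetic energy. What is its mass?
KE = ½mv² → m = 2KE/v² = 2×662.8/5.7² = 40.8 kg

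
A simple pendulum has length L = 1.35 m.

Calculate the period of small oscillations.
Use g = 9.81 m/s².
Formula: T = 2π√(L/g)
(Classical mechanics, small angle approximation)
T = 2π√(L/g) = 2π√(1.35/9.81) = 2.331 s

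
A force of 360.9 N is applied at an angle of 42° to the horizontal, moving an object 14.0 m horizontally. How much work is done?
W = Fd cosθ = 360.9×14.0×cos(42°) = 3754.8 J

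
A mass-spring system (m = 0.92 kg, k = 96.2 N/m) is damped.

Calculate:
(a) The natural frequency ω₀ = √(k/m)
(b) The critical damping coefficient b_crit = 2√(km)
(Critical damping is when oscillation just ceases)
ω₀ = √(k/m) = √(96.2/0.92) = 10.23 rad/s
b_crit = 2√(km) = 2√(96.2×0.92) = 18.82 kg/s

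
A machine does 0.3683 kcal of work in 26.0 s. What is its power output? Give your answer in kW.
P = W/t = 1541 J / 26 s = 59.27 W = 0.05927 kW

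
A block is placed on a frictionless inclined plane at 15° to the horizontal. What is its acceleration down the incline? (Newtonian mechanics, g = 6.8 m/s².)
a = g sin(θ) = 6.8 × sin(15°) = 6.8 × 0.2588 = 1.76 m/s²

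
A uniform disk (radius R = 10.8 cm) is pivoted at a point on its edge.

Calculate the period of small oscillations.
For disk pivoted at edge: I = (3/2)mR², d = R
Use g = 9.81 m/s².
I/m = (3/2)R² = 0.0175 m²; d = R = 0.108 m
T = 2π√((3/2)R²/(gR)) = 2π√(3R/(2g)) = 0.8074 s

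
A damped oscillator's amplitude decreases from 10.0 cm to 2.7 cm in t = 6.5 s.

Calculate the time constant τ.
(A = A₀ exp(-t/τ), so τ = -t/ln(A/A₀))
A/A₀ = 2.7/10.0 = 0.27; ln(A/A₀) = -1.309
τ = −t/ln(A/A₀) = −6.5/-1.309 = 4.964 s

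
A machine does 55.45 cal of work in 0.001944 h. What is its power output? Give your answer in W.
P = W/t = 232 J / 6.998 s = 33.15 W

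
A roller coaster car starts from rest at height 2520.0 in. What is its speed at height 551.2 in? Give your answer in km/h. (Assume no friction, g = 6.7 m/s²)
mgh₁ = ½mv₂² + mgh₂ → v₂ = √(2g(h₁−h₂)) = √(2×6.7×(64.01−14)) = 25.89 m/s = 93.19 km/h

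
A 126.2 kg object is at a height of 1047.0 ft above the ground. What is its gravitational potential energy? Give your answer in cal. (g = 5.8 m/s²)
PE = mgh = 126.2 kg × 5.8 m/s² × 319.1 m = 2.336e+05 J = 55830.0 cal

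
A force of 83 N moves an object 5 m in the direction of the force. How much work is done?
W = Fd = 83×5 = 415.0 J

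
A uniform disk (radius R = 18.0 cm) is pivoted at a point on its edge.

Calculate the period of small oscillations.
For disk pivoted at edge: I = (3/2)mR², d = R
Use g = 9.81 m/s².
I/m = (3/2)R² = 0.0486 m²; d = R = 0.18 m
T = 2π√((3/2)R²/(gR)) = 2π√(3R/(2g)) = 1.042 s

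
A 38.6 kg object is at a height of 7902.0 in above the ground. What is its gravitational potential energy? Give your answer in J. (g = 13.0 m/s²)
PE = mgh = 38.6 kg × 13.0 m/s² × 200.7 m = 1.007e+05 J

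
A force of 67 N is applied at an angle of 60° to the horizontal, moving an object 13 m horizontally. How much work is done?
W = Fd cosθ = 67×13×cos(60°) = 435.5 J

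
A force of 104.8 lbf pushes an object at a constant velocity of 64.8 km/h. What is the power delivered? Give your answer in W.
P = Fv = 466.2 N × 18 m/s = 8391 W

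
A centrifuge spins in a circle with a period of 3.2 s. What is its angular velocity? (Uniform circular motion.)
ω = 2π/T = 2π/3.2 = 1.9635 rad/s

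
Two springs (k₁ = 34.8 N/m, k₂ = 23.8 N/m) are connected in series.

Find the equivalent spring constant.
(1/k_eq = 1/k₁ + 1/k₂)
1/k_eq = 1/34.8 + 1/23.8 = 0.070752; k_eq = 14.13 N/m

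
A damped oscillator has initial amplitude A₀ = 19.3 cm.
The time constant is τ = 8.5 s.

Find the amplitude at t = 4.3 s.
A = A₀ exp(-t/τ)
A = A₀ exp(−t/τ) = 19.3×exp(−4.3/8.5) = 11.64 cm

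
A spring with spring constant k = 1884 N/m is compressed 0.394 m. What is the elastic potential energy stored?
PE = ½kx² = ½×1884×0.394² = 146.2 J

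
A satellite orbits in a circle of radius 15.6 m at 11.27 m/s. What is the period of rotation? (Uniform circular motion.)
T = 2πr/v = 2π×15.6/11.27 = 8.7 s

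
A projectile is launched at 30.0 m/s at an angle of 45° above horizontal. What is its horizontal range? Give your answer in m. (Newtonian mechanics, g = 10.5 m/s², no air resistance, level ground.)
R = v₀² sin(2θ) / g = 85.71 m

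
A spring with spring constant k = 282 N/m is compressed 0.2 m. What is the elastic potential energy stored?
PE = ½kx² = ½×282×0.2² = 5.64 J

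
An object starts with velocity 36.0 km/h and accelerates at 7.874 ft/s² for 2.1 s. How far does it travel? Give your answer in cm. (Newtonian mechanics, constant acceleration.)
d = v₀t + ½at² (with unit conversion) = 2629.0 cm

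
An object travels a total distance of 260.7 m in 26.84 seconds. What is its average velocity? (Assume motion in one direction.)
v_avg = Δd / Δt = 260.7 / 26.84 = 9.71 m/s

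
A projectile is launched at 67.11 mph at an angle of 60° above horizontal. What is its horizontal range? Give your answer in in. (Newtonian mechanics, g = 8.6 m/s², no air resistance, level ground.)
R = v₀² sin(2θ) / g (with unit conversion) = 3568.0 in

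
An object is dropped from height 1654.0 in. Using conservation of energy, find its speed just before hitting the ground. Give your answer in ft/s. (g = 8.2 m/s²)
mgh = ½mv² → v = √(2gh) = √(2×8.2×42.01) = 26.25 m/s = 86.12 ft/s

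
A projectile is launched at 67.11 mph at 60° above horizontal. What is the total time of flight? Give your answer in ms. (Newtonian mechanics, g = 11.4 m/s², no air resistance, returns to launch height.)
T = 2v₀sin(θ)/g (with unit conversion) = 4558.0 ms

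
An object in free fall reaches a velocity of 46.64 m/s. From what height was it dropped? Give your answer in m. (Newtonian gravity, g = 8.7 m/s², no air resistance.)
h = v²/(2g) = 125.0 m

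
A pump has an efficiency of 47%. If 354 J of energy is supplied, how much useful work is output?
W_out = η × W_in = 0.47 × 354 = 166.38 J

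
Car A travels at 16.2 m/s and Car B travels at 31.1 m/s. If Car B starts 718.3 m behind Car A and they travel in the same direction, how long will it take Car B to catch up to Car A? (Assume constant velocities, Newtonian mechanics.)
Relative speed: v_rel = 31.1 - 16.2 = 14.9 m/s
Time to catch: t = d₀/v_rel = 718.3/14.9 = 48.21 s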